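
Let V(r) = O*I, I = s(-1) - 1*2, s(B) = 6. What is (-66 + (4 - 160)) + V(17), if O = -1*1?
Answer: -226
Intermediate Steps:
O = -1
I = 4 (I = 6 - 1*2 = 6 - 2 = 4)
V(r) = -4 (V(r) = -1*4 = -4)
(-66 + (4 - 160)) + V(17) = (-66 + (4 - 160)) - 4 = (-66 - 156) - 4 = -222 - 4 = -226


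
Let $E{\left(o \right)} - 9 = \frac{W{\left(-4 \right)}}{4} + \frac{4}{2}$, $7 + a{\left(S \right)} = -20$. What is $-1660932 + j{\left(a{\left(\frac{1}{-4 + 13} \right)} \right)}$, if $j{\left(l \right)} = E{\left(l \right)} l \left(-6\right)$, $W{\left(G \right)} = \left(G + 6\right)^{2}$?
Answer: $-1658988$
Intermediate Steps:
$W{\left(G \right)} = \left(6 + G\right)^{2}$
$a{\left(S \right)} = -27$ ($a{\left(S \right)} = -7 - 20 = -27$)
$E{\left(o \right)} = 12$ ($E{\left(o \right)} = 9 + \left(\frac{\left(6 - 4\right)^{2}}{4} + \frac{4}{2}\right) = 9 + \left(2^{2} \cdot \frac{1}{4} + 4 \cdot \frac{1}{2}\right) = 9 + \left(4 \cdot \frac{1}{4} + 2\right) = 9 + \left(1 + 2\right) = 9 + 3 = 12$)
$j{\left(l \right)} = - 72 l$ ($j{\left(l \right)} = 12 l \left(-6\right) = - 72 l$)
$-1660932 + j{\left(a{\left(\frac{1}{-4 + 13} \right)} \right)} = -1660932 - -1944 = -1660932 + 1944 = -1658988$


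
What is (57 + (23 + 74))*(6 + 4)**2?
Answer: 15400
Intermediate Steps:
(57 + (23 + 74))*(6 + 4)**2 = (57 + 97)*10**2 = 154*100 = 15400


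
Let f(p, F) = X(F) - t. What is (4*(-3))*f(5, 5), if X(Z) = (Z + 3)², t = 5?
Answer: -708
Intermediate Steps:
X(Z) = (3 + Z)²
f(p, F) = -5 + (3 + F)² (f(p, F) = (3 + F)² - 1*5 = (3 + F)² - 5 = -5 + (3 + F)²)
(4*(-3))*f(5, 5) = (4*(-3))*(-5 + (3 + 5)²) = -12*(-5 + 8²) = -12*(-5 + 64) = -12*59 = -708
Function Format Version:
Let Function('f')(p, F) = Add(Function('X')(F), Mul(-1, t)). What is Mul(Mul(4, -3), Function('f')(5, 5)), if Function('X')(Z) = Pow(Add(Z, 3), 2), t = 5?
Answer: -708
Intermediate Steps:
Function('X')(Z) = Pow(Add(3, Z), 2)
Function('f')(p, F) = Add(-5, Pow(Add(3, F), 2)) (Function('f')(p, F) = Add(Pow(Add(3, F), 2), Mul(-1, 5)) = Add(Pow(Add(3, F), 2), -5) = Add(-5, Pow(Add(3, F), 2)))
Mul(Mul(4, -3), Function('f')(5, 5)) = Mul(Mul(4, -3), Add(-5, Pow(Add(3, 5), 2))) = Mul(-12, Add(-5, Pow(8, 2))) = Mul(-12, Add(-5, 64)) = Mul(-12, 59) = -708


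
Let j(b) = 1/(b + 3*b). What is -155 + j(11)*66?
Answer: -307/2 ≈ -153.50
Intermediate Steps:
j(b) = 1/(4*b)
-155 + j(11)*66 = -155 + ((¼)/11)*66 = -155 + ((¼)*(1/11))*66 = -155 + (1/44)*66 = -155 + 3/2 = -307/2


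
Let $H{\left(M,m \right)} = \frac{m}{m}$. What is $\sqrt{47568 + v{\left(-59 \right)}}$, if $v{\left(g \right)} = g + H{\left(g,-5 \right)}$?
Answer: $\sqrt{47510} \approx 217.97$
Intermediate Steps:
$H{\left(M,m \right)} = 1$
$v{\left(g \right)} = 1 + g$ ($v{\left(g \right)} = g + 1 = 1 + g$)
$\sqrt{47568 + v{\left(-59 \right)}} = \sqrt{47568 + \left(1 - 59\right)} = \sqrt{47568 - 58} = \sqrt{47510}$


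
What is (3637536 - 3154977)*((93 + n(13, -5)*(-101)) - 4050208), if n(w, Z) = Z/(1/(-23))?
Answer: -1960024367070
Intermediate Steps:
n(w, Z) = -23*Z (n(w, Z) = Z/(-1/23) = Z*(-23) = -23*Z)
(3637536 - 3154977)*((93 + n(13, -5)*(-101)) - 4050208) = (3637536 - 3154977)*((93 - 23*(-5)*(-101)) - 4050208) = 482559*((93 + 115*(-101)) - 4050208) = 482559*((93 - 11615) - 4050208) = 482559*(-11522 - 4050208) = 482559*(-4061730) = -1960024367070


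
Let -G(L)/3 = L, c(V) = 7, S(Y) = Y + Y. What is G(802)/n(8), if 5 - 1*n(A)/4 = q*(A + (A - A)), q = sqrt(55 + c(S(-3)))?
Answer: 6015/7886 + 4812*sqrt(62)/3943 ≈ 10.372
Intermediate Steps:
S(Y) = 2*Y
q = sqrt(62) (q = sqrt(55 + 7) = sqrt(62) ≈ 7.8740)
G(L) = -3*L
n(A) = 20 - 4*A*sqrt(62) (n(A) = 20 - 4*sqrt(62)*(A + (A - A)) = 20 - 4*sqrt(62)*(A + 0) = 20 - 4*sqrt(62)*A = 20 - 4*A*sqrt(62))
G(802)/n(8) = (-3*802)/(20 - 4*8*sqrt(62)) = -2406/(20 - 32*sqrt(62))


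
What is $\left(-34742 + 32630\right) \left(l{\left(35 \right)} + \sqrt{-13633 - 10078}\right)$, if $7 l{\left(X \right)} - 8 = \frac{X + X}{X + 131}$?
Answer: $- \frac{1476288}{581} - 2112 i \sqrt{23711} \approx -2540.9 - 3.2521 \cdot 10^{5} i$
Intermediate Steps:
$l{\left(X \right)} = \frac{8}{7} + \frac{2 X}{7 \left(131 + X\right)}$ ($l{\left(X \right)} = \frac{8}{7} + \frac{\left(X + X\right) \frac{1}{X + 131}}{7} = \frac{8}{7} + \frac{2 X \frac{1}{131 + X}}{7} = \frac{8}{7} + \frac{2 X}{7 \left(131 + X\right)}$)
$\left(-34742 + 32630\right) \left(l{\left(35 \right)} + \sqrt{-13633 - 10078}\right) = \left(-34742 + 32630\right) \left(\frac{2 \left(524 + 5 \cdot 35\right)}{7 \left(131 + 35\right)} + \sqrt{-13633 - 10078}\right) = - 2112 \left(\frac{2 \left(524 + 175\right)}{7 \cdot 166} + \sqrt{-23711}\right) = - 2112 \left(\frac{2}{7} \cdot \frac{1}{166} \cdot 699 + i \sqrt{23711}\right) = - 2112 \left(\frac{699}{581} + i \sqrt{23711}\right) = - \frac{1476288}{581} - 2112 i \sqrt{23711}$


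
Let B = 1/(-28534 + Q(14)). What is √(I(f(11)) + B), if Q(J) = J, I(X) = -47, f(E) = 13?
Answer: I*√9557344330/14260 ≈ 6.8557*I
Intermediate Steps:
B = -1/28520 (B = 1/(-28534 + 14) = 1/(-28520) = -1/28520 ≈ -3.5063e-5)
√(I(f(11)) + B) = √(-47 - 1/28520) = √(-1340441/28520) = I*√9557344330/14260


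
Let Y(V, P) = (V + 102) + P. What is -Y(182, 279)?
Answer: -563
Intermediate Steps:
Y(V, P) = 102 + P + V (Y(V, P) = (102 + V) + P = 102 + P + V)
-Y(182, 279) = -(102 + 279 + 182) = -1*563 = -563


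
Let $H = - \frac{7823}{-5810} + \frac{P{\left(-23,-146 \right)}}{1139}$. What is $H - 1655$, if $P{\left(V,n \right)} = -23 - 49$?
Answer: $- \frac{10943619373}{6617590} \approx -1653.7$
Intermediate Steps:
$P{\left(V,n \right)} = -72$
$H = \frac{8492077}{6617590}$ ($H = - \frac{7823}{-5810} - \frac{72}{1139} = \left(-7823\right) \left(- \frac{1}{5810}\right) - \frac{72}{1139} = \frac{7823}{5810} - \frac{72}{1139} = \frac{8492077}{6617590} \approx 1.2833$)
$H - 1655 = \frac{8492077}{6617590} - 1655 = - \frac{10943619373}{6617590}$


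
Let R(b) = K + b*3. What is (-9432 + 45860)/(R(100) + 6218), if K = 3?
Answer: 36428/6521 ≈ 5.5863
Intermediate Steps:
R(b) = 3 + 3*b (R(b) = 3 + b*3 = 3 + 3*b)
(-9432 + 45860)/(R(100) + 6218) = (-9432 + 45860)/((3 + 3*100) + 6218) = 36428/((3 + 300) + 6218) = 36428/(303 + 6218) = 36428/6521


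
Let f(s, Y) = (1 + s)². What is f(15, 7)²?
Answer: 65536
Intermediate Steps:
f(15, 7)² = ((1 + 15)²)² = (16²)² = 256² = 65536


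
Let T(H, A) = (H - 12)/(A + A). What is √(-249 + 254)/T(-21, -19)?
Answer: 38*√5/33 ≈ 2.5749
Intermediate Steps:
T(H, A) = (-12 + H)/(2*A) (T(H, A) = (-12 + H)/((2*A)) = (-12 + H)*(1/(2*A)) = (-12 + H)/(2*A))
√(-249 + 254)/T(-21, -19) = √(-249 + 254)/(((½)*(-12 - 21)/(-19))) = √5/(((½)*(-1/19)*(-33))) = √5/(33/38) = √5*(38/33) = 38*√5/33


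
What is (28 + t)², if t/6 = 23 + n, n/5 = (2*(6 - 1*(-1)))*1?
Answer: 343396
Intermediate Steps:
n = 70 (n = 5*((2*(6 - 1*(-1)))*1) = 5*((2*(6 + 1))*1) = 5*((2*7)*1) = 5*(14*1) = 5*14 = 70)
t = 558 (t = 6*(23 + 70) = 6*93 = 558)
(28 + t)² = (28 + 558)² = 586² = 343396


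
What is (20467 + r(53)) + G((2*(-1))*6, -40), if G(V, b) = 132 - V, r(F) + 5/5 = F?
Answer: 20663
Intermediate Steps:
r(F) = -1 + F
(20467 + r(53)) + G((2*(-1))*6, -40) = (20467 + (-1 + 53)) + (132 - 2*(-1)*6) = (20467 + 52) + (132 - (-2)*6) = 20519 + (132 - 1*(-12)) = 20519 + (132 + 12) = 20519 + 144 = 20663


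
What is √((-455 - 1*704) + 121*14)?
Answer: √535 ≈ 23.130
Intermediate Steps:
√((-455 - 1*704) + 121*14) = √((-455 - 704) + 1694) = √(-1159 + 1694) = √535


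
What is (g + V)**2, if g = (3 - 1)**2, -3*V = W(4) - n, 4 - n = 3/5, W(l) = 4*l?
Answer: 1/25 ≈ 0.040000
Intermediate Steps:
n = 17/5 (n = 4 - 3/5 = 17/5 ≈ 3.4000)
V = -21/5 (V = -(4*4 - 1*17/5)/3 = -(16 - 17/5)/3 = -1/3*63/5 = -21/5 ≈ -4.2000)
g = 4 (g = 2**2 = 4)
(g + V)**2 = (4 - 21/5)**2 = (-1/5)**2 = 1/25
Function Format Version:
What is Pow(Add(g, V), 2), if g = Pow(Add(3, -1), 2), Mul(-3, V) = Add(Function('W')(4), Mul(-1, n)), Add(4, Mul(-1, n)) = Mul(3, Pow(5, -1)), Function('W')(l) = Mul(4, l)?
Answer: Rational(1, 25) ≈ 0.040000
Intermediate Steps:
n = Rational(17, 5) (n = Add(4, Mul(-1, Mul(3, Pow(5, -1)))) = Add(4, Mul(-1, Mul(3, Rational(1, 5)))) = Add(4, Mul(-1, Rational(3, 5))) = Add(4, Rational(-3, 5)) = Rational(17, 5) ≈ 3.4000)
V = Rational(-21, 5) (V = Mul(Rational(-1, 3), Add(Mul(4, 4), Mul(-1, Rational(17, 5)))) = Mul(Rational(-1, 3), Add(16, Rational(-17, 5))) = Mul(Rational(-1, 3), Rational(63, 5)) = Rational(-21, 5) ≈ -4.2000)
g = 4 (g = Pow(2, 2) = 4)
Pow(Add(g, V), 2) = Pow(Add(4, Rational(-21, 5)), 2) = Pow(Rational(-1, 5), 2) = Rational(1, 25)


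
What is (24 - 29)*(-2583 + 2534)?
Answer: 245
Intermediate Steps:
(24 - 29)*(-2583 + 2534) = -5*(-49) = 245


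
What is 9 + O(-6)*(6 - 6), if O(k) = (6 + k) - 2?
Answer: 9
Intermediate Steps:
O(k) = 4 + k
9 + O(-6)*(6 - 6) = 9 + (4 - 6)*(6 - 6) = 9 - 2*0 = 9 + 0 = 9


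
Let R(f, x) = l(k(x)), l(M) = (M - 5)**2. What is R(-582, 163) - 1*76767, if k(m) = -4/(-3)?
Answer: -690782/9 ≈ -76754.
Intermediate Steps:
k(m) = 4/3 (k(m) = -4*(-1/3) = 4/3)
l(M) = (-5 + M)**2
R(f, x) = 121/9 (R(f, x) = (-5 + 4/3)**2 = (-11/3)**2 = 121/9)
R(-582, 163) - 1*76767 = 121/9 - 1*76767 = 121/9 - 76767 = -690782/9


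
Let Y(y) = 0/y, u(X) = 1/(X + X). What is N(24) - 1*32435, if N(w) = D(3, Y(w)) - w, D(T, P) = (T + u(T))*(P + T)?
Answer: -64899/2 ≈ -32450.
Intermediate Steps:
u(X) = 1/(2*X)
Y(y) = 0
D(T, P) = (P + T)*(T + 1/(2*T)) (D(T, P) = (T + 1/(2*T))*(P + T) = (P + T)*(T + 1/(2*T)))
N(w) = 19/2 - w (N(w) = (1/2 + 3**2 + 0*3 + (1/2)*0/3) - w = (1/2 + 9 + 0 + (1/2)*0*(1/3)) - w = (1/2 + 9 + 0 + 0) - w = 19/2 - w)
N(24) - 1*32435 = (19/2 - 1*24) - 1*32435 = (19/2 - 24) - 32435 = -29/2 - 32435 = -64899/2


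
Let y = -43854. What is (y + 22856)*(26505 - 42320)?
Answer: 332083370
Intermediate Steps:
(y + 22856)*(26505 - 42320) = (-43854 + 22856)*(26505 - 42320) = -20998*(-15815) = 332083370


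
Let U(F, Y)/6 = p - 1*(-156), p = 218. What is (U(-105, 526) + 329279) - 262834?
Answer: 68689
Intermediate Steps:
U(F, Y) = 2244 (U(F, Y) = 6*(218 - 1*(-156)) = 6*(218 + 156) = 6*374 = 2244)
(U(-105, 526) + 329279) - 262834 = (2244 + 329279) - 262834 = 331523 - 262834 = 68689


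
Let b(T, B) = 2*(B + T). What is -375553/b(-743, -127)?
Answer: 375553/1740 ≈ 215.83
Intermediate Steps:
b(T, B) = 2*B + 2*T
-375553/b(-743, -127) = -375553/(2*(-127) + 2*(-743)) = -375553/(-254 - 1486) = -375553/(-1740) = -375553*(-1/1740) = 375553/1740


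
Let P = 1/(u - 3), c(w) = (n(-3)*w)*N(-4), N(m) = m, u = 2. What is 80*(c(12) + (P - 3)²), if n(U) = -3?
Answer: 12800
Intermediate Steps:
c(w) = 12*w (c(w) = -3*w*(-4) = 12*w)
P = -1 (P = 1/(2 - 3) = 1/(-1) = -1)
80*(c(12) + (P - 3)²) = 80*(12*12 + (-1 - 3)²) = 80*(144 + (-4)²) = 80*(144 + 16) = 80*160 = 12800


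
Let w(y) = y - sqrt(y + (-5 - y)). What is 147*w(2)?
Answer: 294 - 147*I*sqrt(5) ≈ 294.0 - 328.7*I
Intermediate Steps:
w(y) = y - I*sqrt(5) (w(y) = y - sqrt(-5) = y - I*sqrt(5))
147*w(2) = 147*(2 - I*sqrt(5)) = 294 - 147*I*sqrt(5)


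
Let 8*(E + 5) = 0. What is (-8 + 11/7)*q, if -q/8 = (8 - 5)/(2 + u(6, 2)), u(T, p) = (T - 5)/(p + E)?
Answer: 648/7 ≈ 92.571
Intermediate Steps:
E = -5 (E = -5 + (1/8)*0 = -5 + 0 = -5)
u(T, p) = (-5 + T)/(-5 + p) (u(T, p) = (T - 5)/(p - 5) = (-5 + T)/(-5 + p))
q = -72/5 (q = -8*(8 - 5)/(2 + (-5 + 6)/(-5 + 2)) = -24/(2 + 1/(-3)) = -24/(2 - 1/3*1) = -24/(2 - 1/3) = -24/5/3 = -24*3/5 = -8*9/5 = -72/5 ≈ -14.400)
(-8 + 11/7)*q = (-8 + 11/7)*(-72/5) = -45/7*(-72/5) = 648/7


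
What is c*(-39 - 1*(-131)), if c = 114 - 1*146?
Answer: -2944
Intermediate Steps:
c = -32 (c = 114 - 146 = -32)
c*(-39 - 1*(-131)) = -32*(-39 - 1*(-131)) = -32*(-39 + 131) = -32*92 = -2944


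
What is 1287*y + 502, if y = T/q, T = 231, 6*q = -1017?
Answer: -141472/113 ≈ -1252.0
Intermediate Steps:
q = -339/2 (q = (⅙)*(-1017) = -339/2 ≈ -169.50)
y = -154/113 (y = 231/(-339/2) = 231*(-2/339) = -154/113 ≈ -1.3628)
1287*y + 502 = 1287*(-154/113) + 502 = -198198/113 + 502 = -141472/113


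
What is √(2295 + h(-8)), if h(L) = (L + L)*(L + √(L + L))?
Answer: √(2423 - 64*I) ≈ 49.228 - 0.65*I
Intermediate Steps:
h(L) = 2*L*(L + √2*√L) (h(L) = (2*L)*(L + √(2*L)) = (2*L)*(L + √2*√L) = 2*L*(L + √2*√L))
√(2295 + h(-8)) = √(2295 + (2*(-8)² + 2*√2*(-8)^(3/2))) = √(2295 + (2*64 + 2*√2*(-16*I*√2))) = √(2295 + (128 - 64*I)) = √(2423 - 64*I)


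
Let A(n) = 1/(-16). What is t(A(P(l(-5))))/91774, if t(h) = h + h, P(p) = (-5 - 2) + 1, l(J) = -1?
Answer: -1/734192 ≈ -1.3620e-6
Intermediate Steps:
P(p) = -6 (P(p) = -7 + 1 = -6)
A(n) = -1/16
t(h) = 2*h
t(A(P(l(-5))))/91774 = (2*(-1/16))/91774 = -⅛*1/91774 = -1/734192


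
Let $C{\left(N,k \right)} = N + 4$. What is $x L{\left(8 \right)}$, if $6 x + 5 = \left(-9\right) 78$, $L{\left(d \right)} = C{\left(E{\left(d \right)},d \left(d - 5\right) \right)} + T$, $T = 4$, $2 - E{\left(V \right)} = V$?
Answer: $- \frac{707}{3} \approx -235.67$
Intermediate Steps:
$E{\left(V \right)} = 2 - V$
$C{\left(N,k \right)} = 4 + N$
$L{\left(d \right)} = 10 - d$ ($L{\left(d \right)} = \left(4 - \left(-2 + d\right)\right) + 4 = \left(6 - d\right) + 4 = 10 - d$)
$x = - \frac{707}{6}$ ($x = - \frac{5}{6} + \frac{\left(-9\right) 78}{6} = - \frac{5}{6} + \frac{1}{6} \left(-702\right) = - \frac{5}{6} - 117 = - \frac{707}{6} \approx -117.83$)
$x L{\left(8 \right)} = - \frac{707 \left(10 - 8\right)}{6} = \left(- \frac{707}{6}\right) 2 = - \frac{707}{3}$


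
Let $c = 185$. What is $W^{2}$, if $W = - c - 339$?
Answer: $274576$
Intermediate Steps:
$W = -524$ ($W = \left(-1\right) 185 - 339 = -185 - 339 = -524$)
$W^{2} = \left(-524\right)^{2} = 274576$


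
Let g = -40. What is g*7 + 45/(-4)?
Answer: -1165/4 ≈ -291.25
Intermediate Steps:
g*7 + 45/(-4) = -40*7 + 45/(-4) = -280 + 45*(-¼) = -280 - 45/4 = -1165/4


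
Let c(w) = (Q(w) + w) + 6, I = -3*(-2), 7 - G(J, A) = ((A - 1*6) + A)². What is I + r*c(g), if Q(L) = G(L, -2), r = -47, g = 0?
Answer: 4095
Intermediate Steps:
G(J, A) = 7 - (-6 + 2*A)² (G(J, A) = 7 - ((A - 1*6) + A)² = 7 - ((A - 6) + A)² = 7 - ((-6 + A) + A)² = 7 - (-6 + 2*A)²)
Q(L) = -93 (Q(L) = 7 - 4*(-3 - 2)² = 7 - 4*(-5)² = 7 - 4*25 = 7 - 100 = -93)
I = 6
c(w) = -87 + w (c(w) = (-93 + w) + 6 = -87 + w)
I + r*c(g) = 6 - 47*(-87 + 0) = 6 - 47*(-87) = 6 + 4089 = 4095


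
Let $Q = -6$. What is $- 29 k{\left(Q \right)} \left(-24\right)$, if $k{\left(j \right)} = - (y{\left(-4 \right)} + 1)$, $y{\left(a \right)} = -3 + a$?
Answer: $4176$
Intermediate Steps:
$k{\left(j \right)} = 6$ ($k{\left(j \right)} = - (\left(-3 - 4\right) + 1) = - (-7 + 1) = \left(-1\right) \left(-6\right) = 6$)
$- 29 k{\left(Q \right)} \left(-24\right) = \left(-29\right) 6 \left(-24\right) = \left(-174\right) \left(-24\right) = 4176$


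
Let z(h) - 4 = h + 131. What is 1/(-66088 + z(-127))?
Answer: -1/66080 ≈ -1.5133e-5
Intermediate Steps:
z(h) = 135 + h (z(h) = 4 + (h + 131) = 4 + (131 + h) = 135 + h)
1/(-66088 + z(-127)) = 1/(-66088 + (135 - 127)) = 1/(-66088 + 8) = 1/(-66080) = -1/66080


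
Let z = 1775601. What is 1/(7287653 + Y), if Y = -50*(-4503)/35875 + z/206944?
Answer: 296964640/2164179661315019 ≈ 1.3722e-7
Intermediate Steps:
Y = 4411725099/296964640 (Y = -50*(-4503)/35875 + 1775601/206944 = 225150*(1/35875) + 1775601*(1/206944) = 9006/1435 + 1775601/206944 = 4411725099/296964640 ≈ 14.856)
1/(7287653 + Y) = 1/(7287653 + 4411725099/296964640) = 1/(2164179661315019/296964640) = 296964640/2164179661315019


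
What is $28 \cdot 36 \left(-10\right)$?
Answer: $-10080$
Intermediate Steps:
$28 \cdot 36 \left(-10\right) = 1008 \left(-10\right) = -10080$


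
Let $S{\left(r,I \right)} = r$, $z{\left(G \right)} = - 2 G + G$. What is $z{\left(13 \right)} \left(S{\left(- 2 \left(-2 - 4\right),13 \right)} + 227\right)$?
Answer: $-3107$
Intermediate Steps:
$z{\left(G \right)} = - G$
$z{\left(13 \right)} \left(S{\left(- 2 \left(-2 - 4\right),13 \right)} + 227\right) = \left(-1\right) 13 \left(- 2 \left(-2 - 4\right) + 227\right) = - 13 \left(\left(-2\right) \left(-6\right) + 227\right) = - 13 \left(12 + 227\right) = \left(-13\right) 239 = -3107$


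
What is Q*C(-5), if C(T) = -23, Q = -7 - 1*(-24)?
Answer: -391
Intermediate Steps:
Q = 17 (Q = -7 + 24 = 17)
Q*C(-5) = 17*(-23) = -391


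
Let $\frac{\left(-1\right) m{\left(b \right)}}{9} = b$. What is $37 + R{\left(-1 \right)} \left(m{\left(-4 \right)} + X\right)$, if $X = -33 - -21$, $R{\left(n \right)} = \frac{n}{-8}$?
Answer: $40$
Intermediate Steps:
$R{\left(n \right)} = - \frac{n}{8}$ ($R{\left(n \right)} = n \left(- \frac{1}{8}\right) = - \frac{n}{8}$)
$m{\left(b \right)} = - 9 b$
$X = -12$ ($X = -33 + 21 = -12$)
$37 + R{\left(-1 \right)} \left(m{\left(-4 \right)} + X\right) = 37 + \left(- \frac{1}{8}\right) \left(-1\right) \left(\left(-9\right) \left(-4\right) - 12\right) = 37 + \frac{36 - 12}{8} = 37 + \frac{1}{8} \cdot 24 = 37 + 3 = 40$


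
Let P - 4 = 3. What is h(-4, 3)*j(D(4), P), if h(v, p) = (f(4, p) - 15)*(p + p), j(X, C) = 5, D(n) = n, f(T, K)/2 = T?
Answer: -210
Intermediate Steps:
P = 7 (P = 4 + 3 = 7)
f(T, K) = 2*T
h(v, p) = -14*p (h(v, p) = (2*4 - 15)*(p + p) = (8 - 15)*(2*p) = -14*p)
h(-4, 3)*j(D(4), P) = -14*3*5 = -42*5 = -210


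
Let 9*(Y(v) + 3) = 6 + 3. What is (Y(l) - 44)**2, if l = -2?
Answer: 2116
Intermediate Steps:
Y(v) = -2 (Y(v) = -3 + (6 + 3)/9 = -3 + (1/9)*9 = -3 + 1 = -2)
(Y(l) - 44)**2 = (-2 - 44)**2 = (-46)**2 = 2116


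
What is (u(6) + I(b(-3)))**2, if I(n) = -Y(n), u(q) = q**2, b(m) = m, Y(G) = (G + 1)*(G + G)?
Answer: 576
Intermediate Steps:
Y(G) = 2*G*(1 + G) (Y(G) = (1 + G)*(2*G) = 2*G*(1 + G))
I(n) = -2*n*(1 + n)
(u(6) + I(b(-3)))**2 = (6**2 - 2*(-3)*(1 - 3))**2 = (36 - 2*(-3)*(-2))**2 = (36 - 12)**2 = 24**2 = 576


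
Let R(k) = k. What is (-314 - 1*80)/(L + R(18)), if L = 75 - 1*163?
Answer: 197/35 ≈ 5.6286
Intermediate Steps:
L = -88 (L = 75 - 163 = -88)
(-314 - 1*80)/(L + R(18)) = (-314 - 1*80)/(-88 + 18) = (-314 - 80)/(-70) = -394*(-1/70) = 197/35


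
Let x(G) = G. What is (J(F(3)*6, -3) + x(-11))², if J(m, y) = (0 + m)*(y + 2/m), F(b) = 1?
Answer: 729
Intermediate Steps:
J(m, y) = m*(y + 2/m)
(J(F(3)*6, -3) + x(-11))² = ((2 + (1*6)*(-3)) - 11)² = ((2 + 6*(-3)) - 11)² = ((2 - 18) - 11)² = (-16 - 11)² = (-27)² = 729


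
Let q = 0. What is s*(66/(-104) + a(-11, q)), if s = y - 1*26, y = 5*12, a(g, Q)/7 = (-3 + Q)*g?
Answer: 203643/26 ≈ 7832.4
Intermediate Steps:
a(g, Q) = 7*g*(-3 + Q) (a(g, Q) = 7*((-3 + Q)*g) = 7*(g*(-3 + Q)) = 7*g*(-3 + Q))
y = 60
s = 34 (s = 60 - 1*26 = 60 - 26 = 34)
s*(66/(-104) + a(-11, q)) = 34*(66/(-104) + 7*(-11)*(-3 + 0)) = 34*(66*(-1/104) + 7*(-11)*(-3)) = 34*(-33/52 + 231) = 34*(11979/52) = 203643/26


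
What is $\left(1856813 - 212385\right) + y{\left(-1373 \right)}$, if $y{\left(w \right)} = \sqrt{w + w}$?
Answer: $1644428 + i \sqrt{2746} \approx 1.6444 \cdot 10^{6} + 52.402 i$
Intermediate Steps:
$y{\left(w \right)} = \sqrt{2} \sqrt{w}$ ($y{\left(w \right)} = \sqrt{2 w} = \sqrt{2} \sqrt{w}$)
$\left(1856813 - 212385\right) + y{\left(-1373 \right)} = \left(1856813 - 212385\right) + \sqrt{2} \sqrt{-1373} = 1644428 + \sqrt{2} i \sqrt{1373} = 1644428 + i \sqrt{2746}$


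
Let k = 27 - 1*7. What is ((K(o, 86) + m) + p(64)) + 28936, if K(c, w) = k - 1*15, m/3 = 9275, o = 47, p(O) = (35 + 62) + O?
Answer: 56927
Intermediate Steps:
p(O) = 97 + O
m = 27825 (m = 3*9275 = 27825)
k = 20 (k = 27 - 7 = 20)
K(c, w) = 5 (K(c, w) = 20 - 1*15 = 20 - 15 = 5)
((K(o, 86) + m) + p(64)) + 28936 = ((5 + 27825) + (97 + 64)) + 28936 = (27830 + 161) + 28936 = 27991 + 28936 = 56927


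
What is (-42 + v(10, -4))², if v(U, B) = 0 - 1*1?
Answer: 1849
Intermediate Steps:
v(U, B) = -1 (v(U, B) = 0 - 1 = -1)
(-42 + v(10, -4))² = (-42 - 1)² = (-43)² = 1849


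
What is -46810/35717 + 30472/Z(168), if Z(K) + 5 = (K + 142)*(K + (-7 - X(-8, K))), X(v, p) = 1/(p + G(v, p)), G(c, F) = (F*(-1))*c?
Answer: -943242321706/1347531868925 ≈ -0.69998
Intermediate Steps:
G(c, F) = -F*c (G(c, F) = (-F)*c = -F*c)
X(v, p) = 1/(p - p*v)
Z(K) = -5 + (142 + K)*(-7 + K - 1/(9*K)) (Z(K) = -5 + (K + 142)*(K + (-7 - (-1)/(K*(-1 - 8)))) = -5 + (142 + K)*(K + (-7 - (-1)/(K*(-9)))) = -5 + (142 + K)*(K + (-7 - (-1)*(-1)/(K*9))) = -5 + (142 + K)*(K + (-7 - 1/(9*K))) = -5 + (142 + K)*(-7 + K - 1/(9*K)))
-46810/35717 + 30472/Z(168) = -46810/35717 + 30472/(-8992/9 + 168² + 135*168 - 142/9/168) = -46810*1/35717 + 30472/(-8992/9 + 28224 + 22680 - 142/9*1/168) = -46810/35717 + 30472/(-8992/9 + 28224 + 22680 - 71/756) = -46810/35717 + 30472/(37728025/756) = -46810/35717 + 30472*(756/37728025) = -46810/35717 + 23036832/37728025 = -943242321706/1347531868925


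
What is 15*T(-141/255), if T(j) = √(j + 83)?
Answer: 12*√37230/17 ≈ 136.20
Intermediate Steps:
T(j) = √(83 + j)
15*T(-141/255) = 15*√(83 - 141/255) = 15*√(83 - 141*1/255) = 15*√(83 - 47/85) = 15*√(7008/85) = 15*(4*√37230/85) = 12*√37230/17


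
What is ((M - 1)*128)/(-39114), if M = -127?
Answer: 8192/19557 ≈ 0.41888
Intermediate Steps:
((M - 1)*128)/(-39114) = ((-127 - 1)*128)/(-39114) = -128*128*(-1/39114) = -16384*(-1/39114) = 8192/19557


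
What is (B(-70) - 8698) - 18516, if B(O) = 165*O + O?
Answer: -38834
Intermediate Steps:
B(O) = 166*O
(B(-70) - 8698) - 18516 = (166*(-70) - 8698) - 18516 = (-11620 - 8698) - 18516 = -20318 - 18516 = -38834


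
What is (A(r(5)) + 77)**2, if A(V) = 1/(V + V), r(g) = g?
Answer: 594441/100 ≈ 5944.4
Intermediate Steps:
A(V) = 1/(2*V)
(A(r(5)) + 77)**2 = ((1/2)/5 + 77)**2 = ((1/2)*(1/5) + 77)**2 = (1/10 + 77)**2 = (771/10)**2 = 594441/100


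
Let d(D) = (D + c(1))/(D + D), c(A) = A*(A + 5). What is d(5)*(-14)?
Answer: -77/5 ≈ -15.400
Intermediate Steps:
c(A) = A*(5 + A)
d(D) = (6 + D)/(2*D) (d(D) = (D + 1*(5 + 1))/(D + D) = (D + 1*6)/((2*D)) = (D + 6)*(1/(2*D)) = (6 + D)*(1/(2*D)) = (6 + D)/(2*D))
d(5)*(-14) = ((1/2)*(6 + 5)/5)*(-14) = ((1/2)*(1/5)*11)*(-14) = (11/10)*(-14) = -77/5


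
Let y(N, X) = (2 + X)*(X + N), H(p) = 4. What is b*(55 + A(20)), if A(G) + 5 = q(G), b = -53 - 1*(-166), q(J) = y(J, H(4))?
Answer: 21922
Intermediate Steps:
y(N, X) = (2 + X)*(N + X)
q(J) = 24 + 6*J (q(J) = 4² + 2*J + 2*4 + J*4 = 16 + 2*J + 8 + 4*J = 24 + 6*J)
b = 113 (b = -53 + 166 = 113)
A(G) = 19 + 6*G (A(G) = -5 + (24 + 6*G) = 19 + 6*G)
b*(55 + A(20)) = 113*(55 + (19 + 6*20)) = 113*(55 + (19 + 120)) = 113*(55 + 139) = 113*194 = 21922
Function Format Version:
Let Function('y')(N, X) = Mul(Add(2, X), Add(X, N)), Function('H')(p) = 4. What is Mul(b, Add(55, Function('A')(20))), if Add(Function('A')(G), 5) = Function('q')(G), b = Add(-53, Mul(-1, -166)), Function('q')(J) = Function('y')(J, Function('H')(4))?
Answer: 21922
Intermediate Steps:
Function('y')(N, X) = Mul(Add(2, X), Add(N, X))
Function('q')(J) = Add(24, Mul(6, J)) (Function('q')(J) = Add(Pow(4, 2), Mul(2, J), Mul(2, 4), Mul(J, 4)) = Add(16, Mul(2, J), 8, Mul(4, J)) = Add(24, Mul(6, J)))
b = 113 (b = Add(-53, 166) = 113)
Function('A')(G) = Add(19, Mul(6, G)) (Function('A')(G) = Add(-5, Add(24, Mul(6, G))) = Add(19, Mul(6, G)))
Mul(b, Add(55, Function('A')(20))) = Mul(113, Add(55, Add(19, Mul(6, 20)))) = Mul(113, Add(55, Add(19, 120))) = Mul(113, Add(55, 139)) = Mul(113, 194) = 21922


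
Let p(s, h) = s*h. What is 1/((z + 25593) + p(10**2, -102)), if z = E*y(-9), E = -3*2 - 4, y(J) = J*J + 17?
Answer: 1/14413 ≈ 6.9382e-5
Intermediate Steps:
y(J) = 17 + J**2 (y(J) = J**2 + 17 = 17 + J**2)
E = -10 (E = -6 - 4 = -10)
z = -980 (z = -10*(17 + (-9)**2) = -10*(17 + 81) = -10*98 = -980)
p(s, h) = h*s
1/((z + 25593) + p(10**2, -102)) = 1/((-980 + 25593) - 102*10**2) = 1/(24613 - 102*100) = 1/(24613 - 10200) = 1/14413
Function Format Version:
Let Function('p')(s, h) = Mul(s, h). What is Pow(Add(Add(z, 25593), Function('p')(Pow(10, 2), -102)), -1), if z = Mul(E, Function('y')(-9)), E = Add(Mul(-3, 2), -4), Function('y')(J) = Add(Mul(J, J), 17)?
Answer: Rational(1, 14413) ≈ 6.9382e-5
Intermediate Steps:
Function('y')(J) = Add(17, Pow(J, 2)) (Function('y')(J) = Add(Pow(J, 2), 17) = Add(17, Pow(J, 2)))
E = -10 (E = Add(-6, -4) = -10)
z = -980 (z = Mul(-10, Add(17, Pow(-9, 2))) = Mul(-10, Add(17, 81)) = Mul(-10, 98) = -980)
Function('p')(s, h) = Mul(h, s)
Pow(Add(Add(z, 25593), Function('p')(Pow(10, 2), -102)), -1) = Pow(Add(Add(-980, 25593), Mul(-102, Pow(10, 2))), -1) = Pow(Add(24613, Mul(-102, 100)), -1) = Pow(Add(24613, -10200), -1) = Pow(14413, -1) = Rational(1, 14413)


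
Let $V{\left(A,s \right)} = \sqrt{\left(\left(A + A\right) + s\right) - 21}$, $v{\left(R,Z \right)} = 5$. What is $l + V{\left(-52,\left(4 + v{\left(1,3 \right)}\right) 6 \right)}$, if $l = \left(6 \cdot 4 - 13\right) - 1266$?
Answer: $-1255 + i \sqrt{71} \approx -1255.0 + 8.4261 i$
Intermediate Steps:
$l = -1255$ ($l = \left(24 - 13\right) - 1266 = 11 - 1266 = -1255$)
$V{\left(A,s \right)} = \sqrt{-21 + s + 2 A}$ ($V{\left(A,s \right)} = \sqrt{\left(2 A + s\right) - 21} = \sqrt{\left(s + 2 A\right) - 21} = \sqrt{-21 + s + 2 A}$)
$l + V{\left(-52,\left(4 + v{\left(1,3 \right)}\right) 6 \right)} = -1255 + \sqrt{-21 + \left(4 + 5\right) 6 + 2 \left(-52\right)} = -1255 + \sqrt{-21 + 9 \cdot 6 - 104} = -1255 + \sqrt{-21 + 54 - 104} = -1255 + \sqrt{-71} = -1255 + i \sqrt{71}$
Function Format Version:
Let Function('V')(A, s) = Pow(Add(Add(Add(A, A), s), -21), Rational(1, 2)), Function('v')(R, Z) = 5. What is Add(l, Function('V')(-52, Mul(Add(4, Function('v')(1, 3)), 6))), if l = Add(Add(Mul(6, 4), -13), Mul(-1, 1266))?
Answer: Add(-1255, Mul(I, Pow(71, Rational(1, 2)))) ≈ Add(-1255.0, Mul(8.4261, I))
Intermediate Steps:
l = -1255 (l = Add(Add(24, -13), -1266) = Add(11, -1266) = -1255)
Function('V')(A, s) = Pow(Add(-21, s, Mul(2, A)), Rational(1, 2)) (Function('V')(A, s) = Pow(Add(Add(Mul(2, A), s), -21), Rational(1, 2)) = Pow(Add(Add(s, Mul(2, A)), -21), Rational(1, 2)) = Pow(Add(-21, s, Mul(2, A)), Rational(1, 2)))
Add(l, Function('V')(-52, Mul(Add(4, Function('v')(1, 3)), 6))) = Add(-1255, Pow(Add(-21, Mul(Add(4, 5), 6), Mul(2, -52)), Rational(1, 2))) = Add(-1255, Pow(Add(-21, Mul(9, 6), -104), Rational(1, 2))) = Add(-1255, Pow(Add(-21, 54, -104), Rational(1, 2))) = Add(-1255, Pow(-71, Rational(1, 2))) = Add(-1255, Mul(I, Pow(71, Rational(1, 2))))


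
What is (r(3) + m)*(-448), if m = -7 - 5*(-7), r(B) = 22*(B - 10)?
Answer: 56448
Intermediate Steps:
r(B) = -220 + 22*B (r(B) = 22*(-10 + B) = -220 + 22*B)
m = 28 (m = -7 + 35 = 28)
(r(3) + m)*(-448) = ((-220 + 22*3) + 28)*(-448) = ((-220 + 66) + 28)*(-448) = (-154 + 28)*(-448) = -126*(-448) = 56448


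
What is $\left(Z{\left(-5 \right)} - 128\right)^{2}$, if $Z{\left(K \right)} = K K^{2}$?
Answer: $64009$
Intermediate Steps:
$Z{\left(K \right)} = K^{3}$
$\left(Z{\left(-5 \right)} - 128\right)^{2} = \left(\left(-5\right)^{3} - 128\right)^{2} = \left(-125 - 128\right)^{2} = \left(-253\right)^{2} = 64009$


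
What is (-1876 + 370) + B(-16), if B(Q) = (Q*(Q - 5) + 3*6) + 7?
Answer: -1145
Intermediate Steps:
B(Q) = 25 + Q*(-5 + Q) (B(Q) = (Q*(-5 + Q) + 18) + 7 = (18 + Q*(-5 + Q)) + 7 = 25 + Q*(-5 + Q))
(-1876 + 370) + B(-16) = (-1876 + 370) + (25 + (-16)² - 5*(-16)) = -1506 + (25 + 256 + 80) = -1506 + 361 = -1145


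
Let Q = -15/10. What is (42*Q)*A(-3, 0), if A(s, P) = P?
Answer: 0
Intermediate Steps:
Q = -3/2 (Q = -15*⅒ = -3/2 ≈ -1.5000)
(42*Q)*A(-3, 0) = (42*(-3/2))*0 = -63*0 = 0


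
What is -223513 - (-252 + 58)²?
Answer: -261149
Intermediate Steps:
-223513 - (-252 + 58)² = -223513 - 1*(-194)² = -223513 - 1*37636 = -223513 - 37636 = -261149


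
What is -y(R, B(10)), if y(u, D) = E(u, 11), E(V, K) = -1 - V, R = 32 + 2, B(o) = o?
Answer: 35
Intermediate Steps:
R = 34
y(u, D) = -1 - u
-y(R, B(10)) = -(-1 - 1*34) = -(-1 - 34) = -1*(-35) = 35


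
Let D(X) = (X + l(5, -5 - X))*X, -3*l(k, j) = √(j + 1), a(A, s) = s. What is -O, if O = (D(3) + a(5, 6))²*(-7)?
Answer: 1526 - 210*I*√7 ≈ 1526.0 - 555.61*I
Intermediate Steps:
l(k, j) = -√(1 + j)/3 (l(k, j) = -√(j + 1)/3 = -√(1 + j)/3)
D(X) = X*(X - √(-4 - X)/3) (D(X) = (X - √(1 + (-5 - X))/3)*X = (X - √(-4 - X)/3)*X = X*(X - √(-4 - X)/3))
O = -7*(15 - I*√7)² (O = ((⅓)*3*(-√(-4 - 1*3) + 3*3) + 6)²*(-7) = ((⅓)*3*(-√(-4 - 3) + 9) + 6)²*(-7) = ((⅓)*3*(-√(-7) + 9) + 6)²*(-7) = ((⅓)*3*(-I*√7 + 9) + 6)²*(-7) = ((⅓)*3*(9 - I*√7) + 6)²*(-7) = ((9 - I*√7) + 6)²*(-7) = (15 - I*√7)²*(-7) = -7*(15 - I*√7)² ≈ -1526.0 + 555.61*I)
-O = -(-1526 + 210*I*√7) = 1526 - 210*I*√7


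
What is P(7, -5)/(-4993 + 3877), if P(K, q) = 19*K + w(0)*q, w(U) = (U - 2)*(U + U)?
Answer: -133/1116 ≈ -0.11918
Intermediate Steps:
w(U) = 2*U*(-2 + U) (w(U) = (-2 + U)*(2*U) = 2*U*(-2 + U))
P(K, q) = 19*K (P(K, q) = 19*K + (2*0*(-2 + 0))*q = 19*K + (2*0*(-2))*q = 19*K + 0*q = 19*K + 0 = 19*K)
P(7, -5)/(-4993 + 3877) = (19*7)/(-4993 + 3877) = 133/(-1116) = -1/1116*133 = -133/1116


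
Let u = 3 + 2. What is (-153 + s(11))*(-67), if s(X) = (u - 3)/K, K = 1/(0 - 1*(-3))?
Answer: 9849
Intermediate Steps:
u = 5
K = ⅓ (K = 1/(0 + 3) = 1/3 = ⅓ ≈ 0.33333)
s(X) = 6 (s(X) = (5 - 3)/(⅓) = 2*3 = 6)
(-153 + s(11))*(-67) = (-153 + 6)*(-67) = -147*(-67) = 9849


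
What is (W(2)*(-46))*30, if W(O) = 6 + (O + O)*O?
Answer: -19320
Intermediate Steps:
W(O) = 6 + 2*O**2 (W(O) = 6 + (2*O)*O = 6 + 2*O**2)
(W(2)*(-46))*30 = ((6 + 2*2**2)*(-46))*30 = ((6 + 2*4)*(-46))*30 = ((6 + 8)*(-46))*30 = (14*(-46))*30 = -644*30 = -19320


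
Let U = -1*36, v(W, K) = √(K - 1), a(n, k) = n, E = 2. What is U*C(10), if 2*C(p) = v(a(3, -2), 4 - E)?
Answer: -18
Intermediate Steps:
v(W, K) = √(-1 + K)
U = -36
C(p) = ½ (C(p) = √(-1 + (4 - 1*2))/2 = √(-1 + (4 - 2))/2 = √(-1 + 2)/2 = √1/2 = (½)*1 = ½)
U*C(10) = -36*½ = -18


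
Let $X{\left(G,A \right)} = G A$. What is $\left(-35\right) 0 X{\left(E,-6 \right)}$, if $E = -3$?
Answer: $0$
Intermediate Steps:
$X{\left(G,A \right)} = A G$
$\left(-35\right) 0 X{\left(E,-6 \right)} = \left(-35\right) 0 \left(\left(-6\right) \left(-3\right)\right) = 0 \cdot 18 = 0$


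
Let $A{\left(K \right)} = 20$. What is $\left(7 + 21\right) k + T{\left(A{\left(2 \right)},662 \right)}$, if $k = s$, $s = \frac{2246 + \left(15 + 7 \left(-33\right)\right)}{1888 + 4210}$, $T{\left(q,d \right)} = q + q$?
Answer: $\frac{150380}{3049} \approx 49.321$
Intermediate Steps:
$T{\left(q,d \right)} = 2 q$
$s = \frac{1015}{3049}$ ($s = \frac{2246 + \left(15 - 231\right)}{6098} = \left(2246 - 216\right) \frac{1}{6098} = 2030 \cdot \frac{1}{6098} = \frac{1015}{3049} \approx 0.3329$)
$k = \frac{1015}{3049} \approx 0.3329$
$\left(7 + 21\right) k + T{\left(A{\left(2 \right)},662 \right)} = \left(7 + 21\right) \frac{1015}{3049} + 2 \cdot 20 = 28 \cdot \frac{1015}{3049} + 40 = \frac{28420}{3049} + 40 = \frac{150380}{3049}$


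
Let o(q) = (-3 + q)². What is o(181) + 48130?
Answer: 79814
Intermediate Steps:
o(181) + 48130 = (-3 + 181)² + 48130 = 178² + 48130 = 31684 + 48130 = 79814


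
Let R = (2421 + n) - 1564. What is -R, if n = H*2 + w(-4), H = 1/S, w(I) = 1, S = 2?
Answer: -859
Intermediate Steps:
H = ½ (H = 1/2 = ½ ≈ 0.50000)
n = 2 (n = (½)*2 + 1 = 1 + 1 = 2)
R = 859 (R = (2421 + 2) - 1564 = 2423 - 1564 = 859)
-R = -1*859 = -859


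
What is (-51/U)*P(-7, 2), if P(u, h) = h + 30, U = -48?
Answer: 34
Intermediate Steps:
P(u, h) = 30 + h
(-51/U)*P(-7, 2) = (-51/(-48))*(30 + 2) = -51*(-1/48)*32 = (17/16)*32 = 34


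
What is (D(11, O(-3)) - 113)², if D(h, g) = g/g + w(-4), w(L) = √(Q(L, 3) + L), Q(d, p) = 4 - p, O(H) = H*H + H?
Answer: (112 - I*√3)² ≈ 12541.0 - 387.98*I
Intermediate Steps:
O(H) = H + H² (O(H) = H² + H = H + H²)
w(L) = √(1 + L) (w(L) = √((4 - 1*3) + L) = √((4 - 3) + L) = √(1 + L))
D(h, g) = 1 + I*√3 (D(h, g) = g/g + √(1 - 4) = 1 + √(-3) = 1 + I*√3)
(D(11, O(-3)) - 113)² = ((1 + I*√3) - 113)² = (-112 + I*√3)²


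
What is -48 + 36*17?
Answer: 564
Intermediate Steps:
-48 + 36*17 = -48 + 612 = 564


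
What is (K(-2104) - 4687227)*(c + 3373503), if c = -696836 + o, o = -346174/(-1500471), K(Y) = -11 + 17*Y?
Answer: -18968827428120650986/1500471 ≈ -1.2642e+13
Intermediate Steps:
o = 346174/1500471 (o = -346174*(-1/1500471) = 346174/1500471 ≈ 0.23071)
c = -1045581863582/1500471 (c = -696836 + 346174/1500471 = -1045581863582/1500471 ≈ -6.9684e+5)
(K(-2104) - 4687227)*(c + 3373503) = ((-11 + 17*(-2104)) - 4687227)*(-1045581863582/1500471 + 3373503) = ((-11 - 35768) - 4687227)*(4016261556331/1500471) = (-35779 - 4687227)*(4016261556331/1500471) = -4723006*4016261556331/1500471 = -18968827428120650986/1500471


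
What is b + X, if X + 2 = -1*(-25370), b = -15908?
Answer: 9460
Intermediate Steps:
X = 25368 (X = -2 - 1*(-25370) = -2 + 25370 = 25368)
b + X = -15908 + 25368 = 9460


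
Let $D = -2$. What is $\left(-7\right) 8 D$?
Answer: $112$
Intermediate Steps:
$\left(-7\right) 8 D = \left(-7\right) 8 \left(-2\right) = \left(-56\right) \left(-2\right) = 112$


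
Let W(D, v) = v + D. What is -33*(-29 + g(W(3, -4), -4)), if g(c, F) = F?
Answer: 1089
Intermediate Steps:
W(D, v) = D + v
-33*(-29 + g(W(3, -4), -4)) = -33*(-29 - 4) = -33*(-33) = 1089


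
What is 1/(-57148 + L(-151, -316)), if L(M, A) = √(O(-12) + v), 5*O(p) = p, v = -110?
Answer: -142870/8164735041 - I*√2810/16329470082 ≈ -1.7498e-5 - 3.2462e-9*I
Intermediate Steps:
O(p) = p/5
L(M, A) = I*√2810/5 (L(M, A) = √((⅕)*(-12) - 110) = √(-12/5 - 110) = √(-562/5) = I*√2810/5)
1/(-57148 + L(-151, -316)) = 1/(-57148 + I*√2810/5)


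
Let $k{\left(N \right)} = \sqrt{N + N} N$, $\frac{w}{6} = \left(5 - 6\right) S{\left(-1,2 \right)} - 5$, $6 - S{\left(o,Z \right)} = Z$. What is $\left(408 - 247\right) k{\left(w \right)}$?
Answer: $- 52164 i \sqrt{3} \approx - 90351.0 i$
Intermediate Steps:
$S{\left(o,Z \right)} = 6 - Z$
$w = -54$ ($w = 6 \left(\left(5 - 6\right) \left(6 - 2\right) - 5\right) = 6 \left(\left(-1\right) 4 - 5\right) = 6 \left(-4 - 5\right) = 6 \left(-9\right) = -54$)
$k{\left(N \right)} = \sqrt{2} N^{\frac{3}{2}}$ ($k{\left(N \right)} = \sqrt{2 N} N = \sqrt{2} \sqrt{N} N = \sqrt{2} N^{\frac{3}{2}}$)
$\left(408 - 247\right) k{\left(w \right)} = \left(408 - 247\right) \sqrt{2} \left(-54\right)^{\frac{3}{2}} = 161 \sqrt{2} \left(- 162 i \sqrt{6}\right) = 161 \left(- 324 i \sqrt{3}\right) = - 52164 i \sqrt{3}$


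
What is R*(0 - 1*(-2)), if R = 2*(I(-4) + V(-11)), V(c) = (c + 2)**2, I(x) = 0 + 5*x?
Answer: 244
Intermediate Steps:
I(x) = 5*x
V(c) = (2 + c)**2
R = 122 (R = 2*(5*(-4) + (2 - 11)**2) = 2*(-20 + (-9)**2) = 2*(-20 + 81) = 2*61 = 122)
R*(0 - 1*(-2)) = 122*(0 - 1*(-2)) = 122*(0 + 2) = 122*2 = 244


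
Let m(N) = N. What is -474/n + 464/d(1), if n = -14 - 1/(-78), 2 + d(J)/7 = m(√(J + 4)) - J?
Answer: -120864/7637 - 116*√5/7 ≈ -52.881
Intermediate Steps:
d(J) = -14 - 7*J + 7*√(4 + J) (d(J) = -14 + 7*(√(J + 4) - J) = -14 + 7*(√(4 + J) - J) = -14 + (-7*J + 7*√(4 + J)) = -14 - 7*J + 7*√(4 + J))
n = -1091/78 (n = -14 - 1*(-1/78) = -14 + 1/78 = -1091/78 ≈ -13.987)
-474/n + 464/d(1) = -474/(-1091/78) + 464/(-14 - 7*1 + 7*√(4 + 1)) = -474*(-78/1091) + 464/(-14 - 7 + 7*√5) = 36972/1091 + 464/(-21 + 7*√5)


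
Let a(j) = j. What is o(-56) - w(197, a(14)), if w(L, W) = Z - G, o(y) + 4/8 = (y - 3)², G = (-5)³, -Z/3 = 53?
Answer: 7029/2 ≈ 3514.5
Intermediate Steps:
Z = -159 (Z = -3*53 = -159)
G = -125
o(y) = -½ + (-3 + y)² (o(y) = -½ + (y - 3)² = -½ + (-3 + y)²)
w(L, W) = -34 (w(L, W) = -159 - 1*(-125) = -159 + 125 = -34)
o(-56) - w(197, a(14)) = (-½ + (-3 - 56)²) - 1*(-34) = (-½ + (-59)²) + 34 = (-½ + 3481) + 34 = 6961/2 + 34 = 7029/2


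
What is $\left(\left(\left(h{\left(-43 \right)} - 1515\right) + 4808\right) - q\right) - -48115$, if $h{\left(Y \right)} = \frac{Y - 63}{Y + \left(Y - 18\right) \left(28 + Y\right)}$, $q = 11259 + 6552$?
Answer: $\frac{14648239}{436} \approx 33597.0$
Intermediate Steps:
$q = 17811$
$h{\left(Y \right)} = \frac{-63 + Y}{Y + \left(-18 + Y\right) \left(28 + Y\right)}$
$\left(\left(\left(h{\left(-43 \right)} - 1515\right) + 4808\right) - q\right) - -48115 = \left(\left(\left(\frac{-63 - 43}{-504 + \left(-43\right)^{2} + 11 \left(-43\right)} - 1515\right) + 4808\right) - 17811\right) - -48115 = \left(\left(\left(\frac{1}{-504 + 1849 - 473} \left(-106\right) - 1515\right) + 4808\right) - 17811\right) + 48115 = \left(\left(\left(\frac{1}{872} \left(-106\right) - 1515\right) + 4808\right) - 17811\right) + 48115 = \left(\left(\left(- \frac{53}{436} - 1515\right) + 4808\right) - 17811\right) + 48115 = \left(\left(- \frac{660593}{436} + 4808\right) - 17811\right) + 48115 = \left(\frac{1435695}{436} - 17811\right) + 48115 = - \frac{6329901}{436} + 48115 = \frac{14648239}{436}$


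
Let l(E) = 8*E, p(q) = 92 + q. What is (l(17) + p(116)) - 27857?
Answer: -27513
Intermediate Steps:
(l(17) + p(116)) - 27857 = (8*17 + (92 + 116)) - 27857 = (136 + 208) - 27857 = 344 - 27857 = -27513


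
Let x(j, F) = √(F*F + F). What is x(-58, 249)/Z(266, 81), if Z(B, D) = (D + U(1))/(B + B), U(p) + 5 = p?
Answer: 380*√2490/11 ≈ 1723.8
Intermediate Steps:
U(p) = -5 + p
x(j, F) = √(F + F²) (x(j, F) = √(F² + F) = √(F + F²))
Z(B, D) = (-4 + D)/(2*B) (Z(B, D) = (D + (-5 + 1))/(B + B) = (D - 4)/((2*B)) = (-4 + D)*(1/(2*B)) = (-4 + D)/(2*B))
x(-58, 249)/Z(266, 81) = √(249*(1 + 249))/(((½)*(-4 + 81)/266)) = √(249*250)/(((½)*(1/266)*77)) = √62250/(11/76) = (5*√2490)*(76/11) = 380*√2490/11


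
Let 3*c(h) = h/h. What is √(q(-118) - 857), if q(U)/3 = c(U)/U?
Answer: I*√11932986/118 ≈ 29.275*I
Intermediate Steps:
c(h) = ⅓ (c(h) = (h/h)/3 = (⅓)*1 = ⅓)
q(U) = 1/U (q(U) = 3*(1/(3*U)) = 1/U)
√(q(-118) - 857) = √(1/(-118) - 857) = √(-1/118 - 857) = √(-101127/118) = I*√11932986/118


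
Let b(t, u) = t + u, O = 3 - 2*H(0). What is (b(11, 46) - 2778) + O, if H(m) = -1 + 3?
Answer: -2722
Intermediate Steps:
H(m) = 2
O = -1 (O = 3 - 2*2 = 3 - 4 = -1)
(b(11, 46) - 2778) + O = ((11 + 46) - 2778) - 1 = (57 - 2778) - 1 = -2721 - 1 = -2722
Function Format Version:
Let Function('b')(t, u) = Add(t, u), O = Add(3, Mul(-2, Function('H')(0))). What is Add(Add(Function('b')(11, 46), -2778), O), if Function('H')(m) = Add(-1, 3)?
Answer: -2722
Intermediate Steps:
Function('H')(m) = 2
O = -1 (O = Add(3, Mul(-2, 2)) = Add(3, -4) = -1)
Add(Add(Function('b')(11, 46), -2778), O) = Add(Add(Add(11, 46), -2778), -1) = Add(Add(57, -2778), -1) = Add(-2721, -1) = -2722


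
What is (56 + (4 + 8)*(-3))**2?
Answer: 400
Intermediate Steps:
(56 + (4 + 8)*(-3))**2 = (56 + 12*(-3))**2 = (56 - 36)**2 = 20**2 = 400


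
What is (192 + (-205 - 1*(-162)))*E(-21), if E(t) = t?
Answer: -3129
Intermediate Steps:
(192 + (-205 - 1*(-162)))*E(-21) = (192 + (-205 - 1*(-162)))*(-21) = (192 + (-205 + 162))*(-21) = (192 - 43)*(-21) = 149*(-21) = -3129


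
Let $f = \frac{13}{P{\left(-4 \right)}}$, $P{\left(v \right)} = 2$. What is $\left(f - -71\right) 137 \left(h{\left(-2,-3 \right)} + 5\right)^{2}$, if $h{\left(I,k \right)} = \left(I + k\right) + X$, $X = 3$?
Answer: $\frac{191115}{2} \approx 95558.0$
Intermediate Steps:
$h{\left(I,k \right)} = 3 + I + k$ ($h{\left(I,k \right)} = \left(I + k\right) + 3 = 3 + I + k$)
$f = \frac{13}{2} \approx 6.5$
$\left(f - -71\right) 137 \left(h{\left(-2,-3 \right)} + 5\right)^{2} = \left(\frac{13}{2} - -71\right) 137 \left(\left(3 - 2 - 3\right) + 5\right)^{2} = \left(\frac{13}{2} + 71\right) 137 \left(-2 + 5\right)^{2} = \frac{155}{2} \cdot 137 \cdot 3^{2} = \frac{21235}{2} \cdot 9 = \frac{191115}{2}$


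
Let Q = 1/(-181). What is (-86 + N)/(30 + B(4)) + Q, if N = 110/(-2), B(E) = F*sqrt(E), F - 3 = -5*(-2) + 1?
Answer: -25579/10498 ≈ -2.4366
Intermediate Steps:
F = 14 (F = 3 + (-5*(-2) + 1) = 3 + (10 + 1) = 3 + 11 = 14)
B(E) = 14*sqrt(E)
N = -55 (N = 110*(-1/2) = -55)
Q = -1/181 ≈ -0.0055249
(-86 + N)/(30 + B(4)) + Q = (-86 - 55)/(30 + 14*sqrt(4)) - 1/181 = -141/(30 + 14*2) - 1/181 = -141/(30 + 28) - 1/181 = -141/58 - 1/181 = -25579/10498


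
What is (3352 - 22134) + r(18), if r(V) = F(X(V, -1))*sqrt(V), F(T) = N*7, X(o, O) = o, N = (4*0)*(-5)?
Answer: -18782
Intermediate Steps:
N = 0 (N = 0*(-5) = 0)
F(T) = 0 (F(T) = 0*7 = 0)
r(V) = 0 (r(V) = 0*sqrt(V) = 0)
(3352 - 22134) + r(18) = (3352 - 22134) + 0 = -18782 + 0 = -18782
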